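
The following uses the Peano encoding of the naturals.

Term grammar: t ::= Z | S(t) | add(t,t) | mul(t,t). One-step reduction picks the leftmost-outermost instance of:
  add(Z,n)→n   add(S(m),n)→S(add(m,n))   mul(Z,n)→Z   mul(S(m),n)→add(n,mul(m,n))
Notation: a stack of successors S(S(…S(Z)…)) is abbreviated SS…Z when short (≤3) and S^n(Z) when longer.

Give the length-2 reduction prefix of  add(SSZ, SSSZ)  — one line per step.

Answer: after 2 steps: S(S(add(Z, SSSZ)))

Reduction:
  start: add(SSZ, SSSZ)
  [1] S(add(SZ, SSSZ))
  [2] S(S(add(Z, SSSZ)))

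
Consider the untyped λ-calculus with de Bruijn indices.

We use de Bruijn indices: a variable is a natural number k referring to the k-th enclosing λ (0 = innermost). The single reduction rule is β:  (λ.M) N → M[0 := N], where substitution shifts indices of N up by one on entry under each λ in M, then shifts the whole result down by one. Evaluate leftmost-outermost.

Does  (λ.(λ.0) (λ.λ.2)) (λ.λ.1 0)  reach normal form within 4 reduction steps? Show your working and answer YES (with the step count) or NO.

  start: (λ.(λ.0) (λ.λ.2)) (λ.λ.1 0)
  [1] (λ.0) (λ.λ.λ.λ.1 0)
  [2] λ.λ.λ.λ.1 0

Answer: YES — reaches normal form λ.λ.λ.λ.1 0 in 2 ≤ 4 steps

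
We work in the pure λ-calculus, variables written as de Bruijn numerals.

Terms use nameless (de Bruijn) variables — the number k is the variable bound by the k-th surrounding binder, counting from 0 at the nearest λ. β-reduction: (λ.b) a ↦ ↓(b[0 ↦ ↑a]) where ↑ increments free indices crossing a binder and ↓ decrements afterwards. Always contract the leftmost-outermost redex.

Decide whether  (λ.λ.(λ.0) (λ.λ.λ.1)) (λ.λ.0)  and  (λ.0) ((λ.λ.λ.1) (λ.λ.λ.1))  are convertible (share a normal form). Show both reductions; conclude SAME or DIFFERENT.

Term A:
  start: (λ.λ.(λ.0) (λ.λ.λ.1)) (λ.λ.0)
  step 1: λ.(λ.0) (λ.λ.λ.1)
  step 2: λ.λ.λ.λ.1

Term B:
  start: (λ.0) ((λ.λ.λ.1) (λ.λ.λ.1))
  step 1: (λ.λ.λ.1) (λ.λ.λ.1)
  step 2: λ.λ.1

Answer: DIFFERENT — A ⇓ λ.λ.λ.λ.1, B ⇓ λ.λ.1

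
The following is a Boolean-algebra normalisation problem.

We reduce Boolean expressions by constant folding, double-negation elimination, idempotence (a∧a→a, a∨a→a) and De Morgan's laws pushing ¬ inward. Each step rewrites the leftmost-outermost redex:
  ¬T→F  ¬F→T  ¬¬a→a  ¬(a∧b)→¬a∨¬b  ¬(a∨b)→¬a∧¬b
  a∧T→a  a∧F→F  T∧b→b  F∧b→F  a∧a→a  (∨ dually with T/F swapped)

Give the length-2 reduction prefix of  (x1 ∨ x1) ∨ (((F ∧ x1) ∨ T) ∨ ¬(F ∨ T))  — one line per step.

  start: (x1 ∨ x1) ∨ (((F ∧ x1) ∨ T) ∨ ¬(F ∨ T))
  step 1: x1 ∨ (((F ∧ x1) ∨ T) ∨ ¬(F ∨ T))
  step 2: x1 ∨ (T ∨ ¬(F ∨ T))

Answer: after 2 steps: x1 ∨ (T ∨ ¬(F ∨ T))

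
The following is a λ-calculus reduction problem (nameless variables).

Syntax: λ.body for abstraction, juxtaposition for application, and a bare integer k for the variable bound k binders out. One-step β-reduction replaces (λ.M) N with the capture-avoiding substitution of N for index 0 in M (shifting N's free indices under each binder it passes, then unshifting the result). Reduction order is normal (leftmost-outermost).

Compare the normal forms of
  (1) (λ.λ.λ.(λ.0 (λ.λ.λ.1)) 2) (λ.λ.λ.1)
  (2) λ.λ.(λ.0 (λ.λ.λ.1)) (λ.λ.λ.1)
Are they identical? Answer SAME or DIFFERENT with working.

Answer: SAME — A ⇓ λ.λ.λ.λ.1, B ⇓ λ.λ.λ.λ.1

Reduction:
Term A:
  start: (λ.λ.λ.(λ.0 (λ.λ.λ.1)) 2) (λ.λ.λ.1)
  →1  λ.λ.(λ.0 (λ.λ.λ.1)) (λ.λ.λ.1)
  →2  λ.λ.(λ.λ.λ.1) (λ.λ.λ.1)
  →3  λ.λ.λ.λ.1

Term B:
  start: λ.λ.(λ.0 (λ.λ.λ.1)) (λ.λ.λ.1)
  →1  λ.λ.(λ.λ.λ.1) (λ.λ.λ.1)
  →2  λ.λ.λ.λ.1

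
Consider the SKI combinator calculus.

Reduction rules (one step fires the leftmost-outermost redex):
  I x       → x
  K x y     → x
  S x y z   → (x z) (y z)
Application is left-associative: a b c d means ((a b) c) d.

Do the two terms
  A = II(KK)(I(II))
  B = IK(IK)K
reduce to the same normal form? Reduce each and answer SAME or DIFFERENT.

Term A:
  start: II(KK)(I(II))
  →1  I(KK)(I(II))
  →2  KK(I(II))
  →3  K

Term B:
  start: IK(IK)K
  →1  K(IK)K
  →2  IK
  →3  K

Answer: SAME — A ⇓ K, B ⇓ K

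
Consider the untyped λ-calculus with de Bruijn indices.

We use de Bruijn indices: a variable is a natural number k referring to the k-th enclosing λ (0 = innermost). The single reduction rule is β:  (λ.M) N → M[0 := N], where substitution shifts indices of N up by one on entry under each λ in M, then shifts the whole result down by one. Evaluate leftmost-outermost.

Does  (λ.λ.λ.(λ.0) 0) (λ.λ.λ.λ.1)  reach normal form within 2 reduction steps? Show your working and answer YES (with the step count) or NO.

  start: (λ.λ.λ.(λ.0) 0) (λ.λ.λ.λ.1)
  →1  λ.λ.(λ.0) 0
  →2  λ.λ.0

Answer: YES — reaches normal form λ.λ.0 in 2 ≤ 2 steps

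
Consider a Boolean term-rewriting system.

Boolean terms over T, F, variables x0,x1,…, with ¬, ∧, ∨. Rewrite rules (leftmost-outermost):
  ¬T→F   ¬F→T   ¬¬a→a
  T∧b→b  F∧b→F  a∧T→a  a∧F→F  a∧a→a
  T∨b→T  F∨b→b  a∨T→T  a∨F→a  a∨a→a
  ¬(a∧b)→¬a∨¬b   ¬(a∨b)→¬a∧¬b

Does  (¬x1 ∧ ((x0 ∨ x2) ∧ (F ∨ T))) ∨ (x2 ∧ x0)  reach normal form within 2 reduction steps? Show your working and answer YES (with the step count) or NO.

  start: (¬x1 ∧ ((x0 ∨ x2) ∧ (F ∨ T))) ∨ (x2 ∧ x0)
  →1  (¬x1 ∧ ((x0 ∨ x2) ∧ T)) ∨ (x2 ∧ x0)
  →2  (¬x1 ∧ (x0 ∨ x2)) ∨ (x2 ∧ x0)

Answer: YES — reaches normal form (¬x1 ∧ (x0 ∨ x2)) ∨ (x2 ∧ x0) in 2 ≤ 2 steps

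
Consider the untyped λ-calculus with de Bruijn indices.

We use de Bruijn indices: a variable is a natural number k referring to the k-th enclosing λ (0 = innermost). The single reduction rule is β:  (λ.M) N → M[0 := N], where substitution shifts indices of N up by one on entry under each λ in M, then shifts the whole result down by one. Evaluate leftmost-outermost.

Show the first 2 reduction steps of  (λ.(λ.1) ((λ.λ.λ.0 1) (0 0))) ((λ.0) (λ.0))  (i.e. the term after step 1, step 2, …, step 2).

Answer: after 2 steps: (λ.0) (λ.0)

Reduction:
  start: (λ.(λ.1) ((λ.λ.λ.0 1) (0 0))) ((λ.0) (λ.0))
  step 1: (λ.(λ.0) (λ.0)) ((λ.λ.λ.0 1) ((λ.0) (λ.0) ((λ.0) (λ.0))))
  step 2: (λ.0) (λ.0)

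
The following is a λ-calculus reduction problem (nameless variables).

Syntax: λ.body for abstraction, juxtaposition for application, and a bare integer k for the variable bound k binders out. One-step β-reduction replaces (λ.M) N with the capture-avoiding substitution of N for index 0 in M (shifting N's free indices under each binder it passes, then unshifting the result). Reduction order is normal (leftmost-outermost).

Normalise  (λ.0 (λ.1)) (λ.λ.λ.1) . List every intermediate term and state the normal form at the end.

  start: (λ.0 (λ.1)) (λ.λ.λ.1)
  →1  (λ.λ.λ.1) (λ.λ.λ.λ.1)
  →2  λ.λ.1

Answer: normal form = λ.λ.1  (in 2 steps)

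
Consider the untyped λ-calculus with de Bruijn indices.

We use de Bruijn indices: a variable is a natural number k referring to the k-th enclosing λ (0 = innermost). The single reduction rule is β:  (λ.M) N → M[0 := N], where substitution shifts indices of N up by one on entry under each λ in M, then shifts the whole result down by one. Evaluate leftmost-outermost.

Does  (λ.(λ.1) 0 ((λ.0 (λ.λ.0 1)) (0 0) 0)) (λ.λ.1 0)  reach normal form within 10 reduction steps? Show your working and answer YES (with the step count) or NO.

  start: (λ.(λ.1) 0 ((λ.0 (λ.λ.0 1)) (0 0) 0)) (λ.λ.1 0)
  [1] (λ.λ.λ.1 0) (λ.λ.1 0) ((λ.0 (λ.λ.0 1)) ((λ.λ.1 0) (λ.λ.1 0)) (λ.λ.1 0))
  [2] (λ.λ.1 0) ((λ.0 (λ.λ.0 1)) ((λ.λ.1 0) (λ.λ.1 0)) (λ.λ.1 0))
  [3] λ.(λ.0 (λ.λ.0 1)) ((λ.λ.1 0) (λ.λ.1 0)) (λ.λ.1 0) 0
  [4] λ.(λ.λ.1 0) (λ.λ.1 0) (λ.λ.0 1) (λ.λ.1 0) 0
  [5] λ.(λ.(λ.λ.1 0) 0) (λ.λ.0 1) (λ.λ.1 0) 0
  [6] λ.(λ.λ.1 0) (λ.λ.0 1) (λ.λ.1 0) 0
  [7] λ.(λ.(λ.λ.0 1) 0) (λ.λ.1 0) 0
  [8] λ.(λ.λ.0 1) (λ.λ.1 0) 0
  [9] λ.(λ.0 (λ.λ.1 0)) 0
  [10] λ.0 (λ.λ.1 0)

Answer: YES — reaches normal form λ.0 (λ.λ.1 0) in 10 ≤ 10 steps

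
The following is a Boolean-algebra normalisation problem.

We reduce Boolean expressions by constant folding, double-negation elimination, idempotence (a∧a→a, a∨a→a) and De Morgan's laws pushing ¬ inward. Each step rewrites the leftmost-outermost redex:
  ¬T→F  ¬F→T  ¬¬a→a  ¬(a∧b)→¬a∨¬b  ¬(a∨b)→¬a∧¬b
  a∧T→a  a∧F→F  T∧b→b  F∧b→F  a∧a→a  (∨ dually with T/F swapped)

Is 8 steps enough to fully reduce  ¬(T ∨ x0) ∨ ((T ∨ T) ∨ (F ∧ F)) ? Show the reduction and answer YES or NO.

Answer: YES — reaches normal form T in 6 ≤ 8 steps

Reduction:
  start: ¬(T ∨ x0) ∨ ((T ∨ T) ∨ (F ∧ F))
  [1] (¬T ∧ ¬x0) ∨ ((T ∨ T) ∨ (F ∧ F))
  [2] (F ∧ ¬x0) ∨ ((T ∨ T) ∨ (F ∧ F))
  [3] F ∨ ((T ∨ T) ∨ (F ∧ F))
  [4] (T ∨ T) ∨ (F ∧ F)
  [5] T ∨ (F ∧ F)
  [6] T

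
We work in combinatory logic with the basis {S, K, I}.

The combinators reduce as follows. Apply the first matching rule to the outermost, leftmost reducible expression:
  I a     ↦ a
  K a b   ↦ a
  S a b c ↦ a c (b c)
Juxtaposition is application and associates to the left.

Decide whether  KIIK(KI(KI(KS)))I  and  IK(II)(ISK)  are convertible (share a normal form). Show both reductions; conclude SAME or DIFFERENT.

Answer: SAME — A ⇓ I, B ⇓ I

Derivation:
Term A:
  start: KIIK(KI(KI(KS)))I
  [1] IK(KI(KI(KS)))I
  [2] K(KI(KI(KS)))I
  [3] KI(KI(KS))
  [4] I

Term B:
  start: IK(II)(ISK)
  [1] K(II)(ISK)
  [2] II
  [3] I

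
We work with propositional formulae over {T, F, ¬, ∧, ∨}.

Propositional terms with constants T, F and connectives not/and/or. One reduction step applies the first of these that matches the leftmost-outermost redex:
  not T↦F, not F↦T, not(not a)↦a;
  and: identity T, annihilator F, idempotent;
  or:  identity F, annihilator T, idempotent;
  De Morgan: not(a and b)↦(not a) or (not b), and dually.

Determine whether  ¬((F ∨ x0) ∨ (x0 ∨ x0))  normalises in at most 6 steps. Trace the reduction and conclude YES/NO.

  start: ¬((F ∨ x0) ∨ (x0 ∨ x0))
  →1  ¬(F ∨ x0) ∧ ¬(x0 ∨ x0)
  →2  (¬F ∧ ¬x0) ∧ ¬(x0 ∨ x0)
  →3  (T ∧ ¬x0) ∧ ¬(x0 ∨ x0)
  →4  ¬x0 ∧ ¬(x0 ∨ x0)
  →5  ¬x0 ∧ (¬x0 ∧ ¬x0)
  →6  ¬x0 ∧ ¬x0

Answer: NO — after 6 steps the term is ¬x0 ∧ ¬x0, not yet normal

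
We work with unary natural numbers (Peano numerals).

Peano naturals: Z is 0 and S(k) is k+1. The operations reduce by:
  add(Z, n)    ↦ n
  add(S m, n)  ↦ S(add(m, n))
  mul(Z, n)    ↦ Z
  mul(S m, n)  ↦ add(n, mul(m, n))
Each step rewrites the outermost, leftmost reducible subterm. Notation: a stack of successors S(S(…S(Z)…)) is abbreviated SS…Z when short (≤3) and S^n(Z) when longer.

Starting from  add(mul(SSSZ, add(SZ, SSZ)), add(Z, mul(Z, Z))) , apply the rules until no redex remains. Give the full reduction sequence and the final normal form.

  start: add(mul(SSSZ, add(SZ, SSZ)), add(Z, mul(Z, Z)))
  step 1: add(add(add(SZ, SSZ), mul(SSZ, add(SZ, SSZ))), add(Z, mul(Z, Z)))
  step 2: add(add(S(add(Z, SSZ)), mul(SSZ, add(SZ, SSZ))), add(Z, mul(Z, Z)))
  step 3: add(S(add(add(Z, SSZ), mul(SSZ, add(SZ, SSZ)))), add(Z, mul(Z, Z)))
  step 4: S(add(add(add(Z, SSZ), mul(SSZ, add(SZ, SSZ))), add(Z, mul(Z, Z))))
  step 5: S(add(add(SSZ, mul(SSZ, add(SZ, SSZ))), add(Z, mul(Z, Z))))
  step 6: S(add(S(add(SZ, mul(SSZ, add(SZ, SSZ)))), add(Z, mul(Z, Z))))
  step 7: S(S(add(add(SZ, mul(SSZ, add(SZ, SSZ))), add(Z, mul(Z, Z)))))
  step 8: S(S(add(S(add(Z, mul(SSZ, add(SZ, SSZ)))), add(Z, mul(Z, Z)))))
  step 9: S(S(S(add(add(Z, mul(SSZ, add(SZ, SSZ))), add(Z, mul(Z, Z))))))
  step 10: S(S(S(add(mul(SSZ, add(SZ, SSZ)), add(Z, mul(Z, Z))))))
  step 11: S(S(S(add(add(add(SZ, SSZ), mul(SZ, add(SZ, SSZ))), add(Z, mul(Z, Z))))))
  step 12: S(S(S(add(add(S(add(Z, SSZ)), mul(SZ, add(SZ, SSZ))), add(Z, mul(Z, Z))))))
  step 13: S(S(S(add(S(add(add(Z, SSZ), mul(SZ, add(SZ, SSZ)))), add(Z, mul(Z, Z))))))
  step 14: S(S(S(S(add(add(add(Z, SSZ), mul(SZ, add(SZ, SSZ))), add(Z, mul(Z, Z)))))))
  step 15: S(S(S(S(add(add(SSZ, mul(SZ, add(SZ, SSZ))), add(Z, mul(Z, Z)))))))
  step 16: S(S(S(S(add(S(add(SZ, mul(SZ, add(SZ, SSZ)))), add(Z, mul(Z, Z)))))))
  step 17: S(S(S(S(S(add(add(SZ, mul(SZ, add(SZ, SSZ))), add(Z, mul(Z, Z))))))))
  step 18: S(S(S(S(S(add(S(add(Z, mul(SZ, add(SZ, SSZ)))), add(Z, mul(Z, Z))))))))
  step 19: S(S(S(S(S(S(add(add(Z, mul(SZ, add(SZ, SSZ))), add(Z, mul(Z, Z)))))))))
  step 20: S(S(S(S(S(S(add(mul(SZ, add(SZ, SSZ)), add(Z, mul(Z, Z)))))))))
  step 21: S(S(S(S(S(S(add(add(add(SZ, SSZ), mul(Z, add(SZ, SSZ))), add(Z, mul(Z, Z)))))))))
  step 22: S(S(S(S(S(S(add(add(S(add(Z, SSZ)), mul(Z, add(SZ, SSZ))), add(Z, mul(Z, Z)))))))))
  step 23: S(S(S(S(S(S(add(S(add(add(Z, SSZ), mul(Z, add(SZ, SSZ)))), add(Z, mul(Z, Z)))))))))
  step 24: S(S(S(S(S(S(S(add(add(add(Z, SSZ), mul(Z, add(SZ, SSZ))), add(Z, mul(Z, Z))))))))))
  step 25: S(S(S(S(S(S(S(add(add(SSZ, mul(Z, add(SZ, SSZ))), add(Z, mul(Z, Z))))))))))
  step 26: S(S(S(S(S(S(S(add(S(add(SZ, mul(Z, add(SZ, SSZ)))), add(Z, mul(Z, Z))))))))))
  step 27: S(S(S(S(S(S(S(S(add(add(SZ, mul(Z, add(SZ, SSZ))), add(Z, mul(Z, Z)))))))))))
  step 28: S(S(S(S(S(S(S(S(add(S(add(Z, mul(Z, add(SZ, SSZ)))), add(Z, mul(Z, Z)))))))))))
  step 29: S(S(S(S(S(S(S(S(S(add(add(Z, mul(Z, add(SZ, SSZ))), add(Z, mul(Z, Z))))))))))))
  step 30: S(S(S(S(S(S(S(S(S(add(mul(Z, add(SZ, SSZ)), add(Z, mul(Z, Z))))))))))))
  step 31: S(S(S(S(S(S(S(S(S(add(Z, add(Z, mul(Z, Z))))))))))))
  step 32: S(S(S(S(S(S(S(S(S(add(Z, mul(Z, Z)))))))))))
  step 33: S(S(S(S(S(S(S(S(S(mul(Z, Z))))))))))
  step 34: S^9(Z)

Answer: normal form = S^9(Z)  (in 34 steps)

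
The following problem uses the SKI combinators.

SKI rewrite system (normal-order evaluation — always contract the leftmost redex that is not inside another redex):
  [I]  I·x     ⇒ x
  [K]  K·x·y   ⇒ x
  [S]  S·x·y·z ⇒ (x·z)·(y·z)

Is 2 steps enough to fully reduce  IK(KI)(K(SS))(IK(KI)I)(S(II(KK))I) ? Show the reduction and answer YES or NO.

Answer: NO — after 2 steps the term is KI(IK(KI)I)(S(II(KK))I), not yet normal

Working:
  start: IK(KI)(K(SS))(IK(KI)I)(S(II(KK))I)
  →1  K(KI)(K(SS))(IK(KI)I)(S(II(KK))I)
  →2  KI(IK(KI)I)(S(II(KK))I)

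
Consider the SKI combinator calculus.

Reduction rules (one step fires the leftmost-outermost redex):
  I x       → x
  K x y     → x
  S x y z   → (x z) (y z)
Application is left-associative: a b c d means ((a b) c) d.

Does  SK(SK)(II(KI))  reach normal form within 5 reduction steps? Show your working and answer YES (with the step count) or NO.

Answer: YES — reaches normal form KI in 4 ≤ 5 steps

Working:
  start: SK(SK)(II(KI))
  →1  K(II(KI))(SK(II(KI)))
  →2  II(KI)
  →3  I(KI)
  →4  KI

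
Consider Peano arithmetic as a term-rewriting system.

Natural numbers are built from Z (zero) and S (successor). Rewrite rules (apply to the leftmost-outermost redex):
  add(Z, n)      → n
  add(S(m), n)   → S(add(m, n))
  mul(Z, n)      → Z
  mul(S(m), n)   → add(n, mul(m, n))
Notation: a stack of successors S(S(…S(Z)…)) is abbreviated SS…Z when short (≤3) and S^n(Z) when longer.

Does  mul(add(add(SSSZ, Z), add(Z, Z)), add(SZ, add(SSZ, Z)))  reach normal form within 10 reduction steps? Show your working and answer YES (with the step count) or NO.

Answer: NO — after 10 steps the term is S(S(S(add(add(Z, Z), mul(add(add(SSZ, Z), add(Z, Z)), add(SZ, add(SSZ, Z))))))), not yet normal

Working:
  start: mul(add(add(SSSZ, Z), add(Z, Z)), add(SZ, add(SSZ, Z)))
  step 1: mul(add(S(add(SSZ, Z)), add(Z, Z)), add(SZ, add(SSZ, Z)))
  step 2: mul(S(add(add(SSZ, Z), add(Z, Z))), add(SZ, add(SSZ, Z)))
  step 3: add(add(SZ, add(SSZ, Z)), mul(add(add(SSZ, Z), add(Z, Z)), add(SZ, add(SSZ, Z))))
  step 4: add(S(add(Z, add(SSZ, Z))), mul(add(add(SSZ, Z), add(Z, Z)), add(SZ, add(SSZ, Z))))
  step 5: S(add(add(Z, add(SSZ, Z)), mul(add(add(SSZ, Z), add(Z, Z)), add(SZ, add(SSZ, Z)))))
  step 6: S(add(add(SSZ, Z), mul(add(add(SSZ, Z), add(Z, Z)), add(SZ, add(SSZ, Z)))))
  step 7: S(add(S(add(SZ, Z)), mul(add(add(SSZ, Z), add(Z, Z)), add(SZ, add(SSZ, Z)))))
  step 8: S(S(add(add(SZ, Z), mul(add(add(SSZ, Z), add(Z, Z)), add(SZ, add(SSZ, Z))))))
  step 9: S(S(add(S(add(Z, Z)), mul(add(add(SSZ, Z), add(Z, Z)), add(SZ, add(SSZ, Z))))))
  step 10: S(S(S(add(add(Z, Z), mul(add(add(SSZ, Z), add(Z, Z)), add(SZ, add(SSZ, Z)))))))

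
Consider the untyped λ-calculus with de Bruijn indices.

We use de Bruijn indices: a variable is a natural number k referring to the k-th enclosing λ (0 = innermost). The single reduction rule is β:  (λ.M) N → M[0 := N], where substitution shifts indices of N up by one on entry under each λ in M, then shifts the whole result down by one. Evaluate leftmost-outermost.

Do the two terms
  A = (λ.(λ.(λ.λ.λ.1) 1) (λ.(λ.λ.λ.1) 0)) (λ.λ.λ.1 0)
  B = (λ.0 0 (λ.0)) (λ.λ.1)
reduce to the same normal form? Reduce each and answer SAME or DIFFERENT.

Answer: SAME — A ⇓ λ.λ.1, B ⇓ λ.λ.1

Reduction:
Term A:
  start: (λ.(λ.(λ.λ.λ.1) 1) (λ.(λ.λ.λ.1) 0)) (λ.λ.λ.1 0)
  →1  (λ.(λ.λ.λ.1) (λ.λ.λ.1 0)) (λ.(λ.λ.λ.1) 0)
  →2  (λ.λ.λ.1) (λ.λ.λ.1 0)
  →3  λ.λ.1

Term B:
  start: (λ.0 0 (λ.0)) (λ.λ.1)
  →1  (λ.λ.1) (λ.λ.1) (λ.0)
  →2  (λ.λ.λ.1) (λ.0)
  →3  λ.λ.1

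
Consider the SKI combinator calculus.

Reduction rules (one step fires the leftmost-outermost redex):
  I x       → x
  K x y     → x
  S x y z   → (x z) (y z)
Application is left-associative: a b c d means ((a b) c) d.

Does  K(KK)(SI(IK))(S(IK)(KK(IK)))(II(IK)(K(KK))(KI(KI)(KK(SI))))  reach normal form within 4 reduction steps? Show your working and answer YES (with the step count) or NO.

  start: K(KK)(SI(IK))(S(IK)(KK(IK)))(II(IK)(K(KK))(KI(KI)(KK(SI))))
  step 1: KK(S(IK)(KK(IK)))(II(IK)(K(KK))(KI(KI)(KK(SI))))
  step 2: K(II(IK)(K(KK))(KI(KI)(KK(SI))))
  step 3: K(I(IK)(K(KK))(KI(KI)(KK(SI))))
  step 4: K(IK(K(KK))(KI(KI)(KK(SI))))

Answer: NO — after 4 steps the term is K(IK(K(KK))(KI(KI)(KK(SI)))), not yet normal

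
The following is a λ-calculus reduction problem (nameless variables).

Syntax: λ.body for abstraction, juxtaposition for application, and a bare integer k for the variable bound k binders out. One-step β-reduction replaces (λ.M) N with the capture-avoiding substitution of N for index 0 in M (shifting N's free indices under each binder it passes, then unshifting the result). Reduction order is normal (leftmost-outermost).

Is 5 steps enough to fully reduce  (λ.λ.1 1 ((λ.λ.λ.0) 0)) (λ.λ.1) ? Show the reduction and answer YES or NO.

Answer: YES — reaches normal form λ.λ.λ.1 in 3 ≤ 5 steps

Reduction:
  start: (λ.λ.1 1 ((λ.λ.λ.0) 0)) (λ.λ.1)
  [1] λ.(λ.λ.1) (λ.λ.1) ((λ.λ.λ.0) 0)
  [2] λ.(λ.λ.λ.1) ((λ.λ.λ.0) 0)
  [3] λ.λ.λ.1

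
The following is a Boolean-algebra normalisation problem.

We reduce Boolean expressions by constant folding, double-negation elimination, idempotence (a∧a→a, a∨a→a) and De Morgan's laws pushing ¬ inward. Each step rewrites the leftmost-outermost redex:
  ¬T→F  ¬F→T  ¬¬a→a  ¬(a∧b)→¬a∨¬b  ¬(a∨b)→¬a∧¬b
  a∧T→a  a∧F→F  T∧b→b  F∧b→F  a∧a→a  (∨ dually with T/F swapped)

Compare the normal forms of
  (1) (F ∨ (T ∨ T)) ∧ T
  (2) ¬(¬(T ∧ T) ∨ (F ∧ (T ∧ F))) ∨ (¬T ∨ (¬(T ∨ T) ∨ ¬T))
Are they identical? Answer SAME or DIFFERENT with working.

Answer: SAME — A ⇓ T, B ⇓ T

Derivation:
Term A:
  start: (F ∨ (T ∨ T)) ∧ T
  [1] F ∨ (T ∨ T)
  [2] T ∨ T
  [3] T

Term B:
  start: ¬(¬(T ∧ T) ∨ (F ∧ (T ∧ F))) ∨ (¬T ∨ (¬(T ∨ T) ∨ ¬T))
  [1] (¬¬(T ∧ T) ∧ ¬(F ∧ (T ∧ F))) ∨ (¬T ∨ (¬(T ∨ T) ∨ ¬T))
  [2] ((T ∧ T) ∧ ¬(F ∧ (T ∧ F))) ∨ (¬T ∨ (¬(T ∨ T) ∨ ¬T))
  [3] (T ∧ ¬(F ∧ (T ∧ F))) ∨ (¬T ∨ (¬(T ∨ T) ∨ ¬T))
  [4] ¬(F ∧ (T ∧ F)) ∨ (¬T ∨ (¬(T ∨ T) ∨ ¬T))
  [5] (¬F ∨ ¬(T ∧ F)) ∨ (¬T ∨ (¬(T ∨ T) ∨ ¬T))
  [6] (T ∨ ¬(T ∧ F)) ∨ (¬T ∨ (¬(T ∨ T) ∨ ¬T))
  [7] T ∨ (¬T ∨ (¬(T ∨ T) ∨ ¬T))
  [8] T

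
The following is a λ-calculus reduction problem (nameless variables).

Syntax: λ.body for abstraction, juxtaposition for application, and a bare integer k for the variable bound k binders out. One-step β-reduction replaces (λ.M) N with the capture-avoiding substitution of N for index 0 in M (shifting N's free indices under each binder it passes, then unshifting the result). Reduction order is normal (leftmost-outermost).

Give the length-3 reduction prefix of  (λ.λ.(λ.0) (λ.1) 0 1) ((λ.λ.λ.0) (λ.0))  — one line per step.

Answer: after 3 steps: λ.0 ((λ.λ.λ.0) (λ.0))

Derivation:
  start: (λ.λ.(λ.0) (λ.1) 0 1) ((λ.λ.λ.0) (λ.0))
  [1] λ.(λ.0) (λ.1) 0 ((λ.λ.λ.0) (λ.0))
  [2] λ.(λ.1) 0 ((λ.λ.λ.0) (λ.0))
  [3] λ.0 ((λ.λ.λ.0) (λ.0))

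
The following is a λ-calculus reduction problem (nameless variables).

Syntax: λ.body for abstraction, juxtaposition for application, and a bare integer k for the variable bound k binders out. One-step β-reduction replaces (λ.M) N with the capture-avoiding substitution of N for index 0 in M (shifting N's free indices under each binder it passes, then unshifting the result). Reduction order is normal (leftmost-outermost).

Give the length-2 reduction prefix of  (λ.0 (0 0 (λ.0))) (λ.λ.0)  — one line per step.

Answer: after 2 steps: λ.0

Working:
  start: (λ.0 (0 0 (λ.0))) (λ.λ.0)
  →1  (λ.λ.0) ((λ.λ.0) (λ.λ.0) (λ.0))
  →2  λ.0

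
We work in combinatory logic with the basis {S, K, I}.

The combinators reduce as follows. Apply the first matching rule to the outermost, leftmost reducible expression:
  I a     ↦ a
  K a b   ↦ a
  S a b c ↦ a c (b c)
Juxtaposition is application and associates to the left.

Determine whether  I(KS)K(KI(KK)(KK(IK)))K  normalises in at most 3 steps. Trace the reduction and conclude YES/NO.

Answer: NO — after 3 steps the term is S(I(KK(IK)))K, not yet normal

Reduction:
  start: I(KS)K(KI(KK)(KK(IK)))K
  →1  KSK(KI(KK)(KK(IK)))K
  →2  S(KI(KK)(KK(IK)))K
  →3  S(I(KK(IK)))K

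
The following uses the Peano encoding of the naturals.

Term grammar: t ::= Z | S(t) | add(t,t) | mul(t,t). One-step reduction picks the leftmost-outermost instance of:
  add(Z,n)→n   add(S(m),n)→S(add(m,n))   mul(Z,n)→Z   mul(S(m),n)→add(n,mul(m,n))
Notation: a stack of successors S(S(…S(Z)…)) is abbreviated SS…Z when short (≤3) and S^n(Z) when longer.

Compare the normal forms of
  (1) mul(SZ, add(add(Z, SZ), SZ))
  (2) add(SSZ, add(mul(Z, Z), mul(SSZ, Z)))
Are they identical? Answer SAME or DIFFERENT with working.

Term A:
  start: mul(SZ, add(add(Z, SZ), SZ))
  →1  add(add(add(Z, SZ), SZ), mul(Z, add(add(Z, SZ), SZ)))
  →2  add(add(SZ, SZ), mul(Z, add(add(Z, SZ), SZ)))
  →3  add(S(add(Z, SZ)), mul(Z, add(add(Z, SZ), SZ)))
  →4  S(add(add(Z, SZ), mul(Z, add(add(Z, SZ), SZ))))
  →5  S(add(SZ, mul(Z, add(add(Z, SZ), SZ))))
  →6  S(S(add(Z, mul(Z, add(add(Z, SZ), SZ)))))
  →7  S(S(mul(Z, add(add(Z, SZ), SZ))))
  →8  SSZ

Term B:
  start: add(SSZ, add(mul(Z, Z), mul(SSZ, Z)))
  →1  S(add(SZ, add(mul(Z, Z), mul(SSZ, Z))))
  →2  S(S(add(Z, add(mul(Z, Z), mul(SSZ, Z)))))
  →3  S(S(add(mul(Z, Z), mul(SSZ, Z))))
  →4  S(S(add(Z, mul(SSZ, Z))))
  →5  S(S(mul(SSZ, Z)))
  →6  S(S(add(Z, mul(SZ, Z))))
  →7  S(S(mul(SZ, Z)))
  →8  S(S(add(Z, mul(Z, Z))))
  →9  S(S(mul(Z, Z)))
  →10  SSZ

Answer: SAME — A ⇓ SSZ, B ⇓ SSZ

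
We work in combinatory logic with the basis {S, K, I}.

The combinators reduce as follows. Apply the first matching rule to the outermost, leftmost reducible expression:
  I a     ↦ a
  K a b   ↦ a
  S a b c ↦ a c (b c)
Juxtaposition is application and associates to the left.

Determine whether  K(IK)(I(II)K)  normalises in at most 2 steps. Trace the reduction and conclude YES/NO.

  start: K(IK)(I(II)K)
  →1  IK
  →2  K

Answer: YES — reaches normal form K in 2 ≤ 2 steps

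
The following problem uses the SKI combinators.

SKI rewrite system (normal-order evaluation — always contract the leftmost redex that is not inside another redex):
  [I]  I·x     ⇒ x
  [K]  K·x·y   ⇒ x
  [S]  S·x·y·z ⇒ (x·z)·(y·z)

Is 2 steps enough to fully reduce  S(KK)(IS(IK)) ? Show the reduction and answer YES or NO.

  start: S(KK)(IS(IK))
  step 1: S(KK)(S(IK))
  step 2: S(KK)(SK)

Answer: YES — reaches normal form S(KK)(SK) in 2 ≤ 2 steps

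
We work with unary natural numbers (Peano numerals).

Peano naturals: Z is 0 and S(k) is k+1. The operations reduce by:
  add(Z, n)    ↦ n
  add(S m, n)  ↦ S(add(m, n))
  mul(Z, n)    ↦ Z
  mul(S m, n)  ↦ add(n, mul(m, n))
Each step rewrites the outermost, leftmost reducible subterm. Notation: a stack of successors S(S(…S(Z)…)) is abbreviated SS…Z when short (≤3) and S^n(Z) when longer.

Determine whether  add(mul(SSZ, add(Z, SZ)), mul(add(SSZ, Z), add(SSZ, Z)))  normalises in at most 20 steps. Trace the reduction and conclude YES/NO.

  start: add(mul(SSZ, add(Z, SZ)), mul(add(SSZ, Z), add(SSZ, Z)))
  [1] add(add(add(Z, SZ), mul(SZ, add(Z, SZ))), mul(add(SSZ, Z), add(SSZ, Z)))
  [2] add(add(SZ, mul(SZ, add(Z, SZ))), mul(add(SSZ, Z), add(SSZ, Z)))
  [3] add(S(add(Z, mul(SZ, add(Z, SZ)))), mul(add(SSZ, Z), add(SSZ, Z)))
  [4] S(add(add(Z, mul(SZ, add(Z, SZ))), mul(add(SSZ, Z), add(SSZ, Z))))
  [5] S(add(mul(SZ, add(Z, SZ)), mul(add(SSZ, Z), add(SSZ, Z))))
  [6] S(add(add(add(Z, SZ), mul(Z, add(Z, SZ))), mul(add(SSZ, Z), add(SSZ, Z))))
  [7] S(add(add(SZ, mul(Z, add(Z, SZ))), mul(add(SSZ, Z), add(SSZ, Z))))
  [8] S(add(S(add(Z, mul(Z, add(Z, SZ)))), mul(add(SSZ, Z), add(SSZ, Z))))
  [9] S(S(add(add(Z, mul(Z, add(Z, SZ))), mul(add(SSZ, Z), add(SSZ, Z)))))
  [10] S(S(add(mul(Z, add(Z, SZ)), mul(add(SSZ, Z), add(SSZ, Z)))))
  [11] S(S(add(Z, mul(add(SSZ, Z), add(SSZ, Z)))))
  [12] S(S(mul(add(SSZ, Z), add(SSZ, Z))))
  [13] S(S(mul(S(add(SZ, Z)), add(SSZ, Z))))
  [14] S(S(add(add(SSZ, Z), mul(add(SZ, Z), add(SSZ, Z)))))
  [15] S(S(add(S(add(SZ, Z)), mul(add(SZ, Z), add(SSZ, Z)))))
  [16] S(S(S(add(add(SZ, Z), mul(add(SZ, Z), add(SSZ, Z))))))
  [17] S(S(S(add(S(add(Z, Z)), mul(add(SZ, Z), add(SSZ, Z))))))
  [18] S(S(S(S(add(add(Z, Z), mul(add(SZ, Z), add(SSZ, Z)))))))
  [19] S(S(S(S(add(Z, mul(add(SZ, Z), add(SSZ, Z)))))))
  [20] S(S(S(S(mul(add(SZ, Z), add(SSZ, Z))))))

Answer: NO — after 20 steps the term is S(S(S(S(mul(add(SZ, Z), add(SSZ, Z)))))), not yet normal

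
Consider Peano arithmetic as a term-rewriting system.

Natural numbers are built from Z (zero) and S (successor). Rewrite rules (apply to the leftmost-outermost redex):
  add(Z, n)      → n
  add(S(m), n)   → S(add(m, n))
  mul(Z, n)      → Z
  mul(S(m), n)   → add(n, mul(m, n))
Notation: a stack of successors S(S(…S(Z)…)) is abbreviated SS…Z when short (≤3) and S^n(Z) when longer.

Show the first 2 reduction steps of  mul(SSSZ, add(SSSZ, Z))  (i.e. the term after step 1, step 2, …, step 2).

Answer: after 2 steps: add(S(add(SSZ, Z)), mul(SSZ, add(SSSZ, Z)))

Reduction:
  start: mul(SSSZ, add(SSSZ, Z))
  [1] add(add(SSSZ, Z), mul(SSZ, add(SSSZ, Z)))
  [2] add(S(add(SSZ, Z)), mul(SSZ, add(SSSZ, Z)))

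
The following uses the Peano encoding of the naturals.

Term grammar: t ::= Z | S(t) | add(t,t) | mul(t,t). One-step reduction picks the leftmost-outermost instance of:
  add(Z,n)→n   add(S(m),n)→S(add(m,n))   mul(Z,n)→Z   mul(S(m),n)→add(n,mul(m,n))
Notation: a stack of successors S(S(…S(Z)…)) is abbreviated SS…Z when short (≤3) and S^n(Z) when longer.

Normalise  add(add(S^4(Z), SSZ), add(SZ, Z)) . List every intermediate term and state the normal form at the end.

Answer: normal form = S^7(Z)  (in 14 steps)

Working:
  start: add(add(S^4(Z), SSZ), add(SZ, Z))
  [1] add(S(add(SSSZ, SSZ)), add(SZ, Z))
  [2] S(add(add(SSSZ, SSZ), add(SZ, Z)))
  [3] S(add(S(add(SSZ, SSZ)), add(SZ, Z)))
  [4] S(S(add(add(SSZ, SSZ), add(SZ, Z))))
  [5] S(S(add(S(add(SZ, SSZ)), add(SZ, Z))))
  [6] S(S(S(add(add(SZ, SSZ), add(SZ, Z)))))
  [7] S(S(S(add(S(add(Z, SSZ)), add(SZ, Z)))))
  [8] S(S(S(S(add(add(Z, SSZ), add(SZ, Z))))))
  [9] S(S(S(S(add(SSZ, add(SZ, Z))))))
  [10] S(S(S(S(S(add(SZ, add(SZ, Z)))))))
  [11] S(S(S(S(S(S(add(Z, add(SZ, Z))))))))
  [12] S(S(S(S(S(S(add(SZ, Z)))))))
  [13] S(S(S(S(S(S(S(add(Z, Z))))))))
  [14] S^7(Z)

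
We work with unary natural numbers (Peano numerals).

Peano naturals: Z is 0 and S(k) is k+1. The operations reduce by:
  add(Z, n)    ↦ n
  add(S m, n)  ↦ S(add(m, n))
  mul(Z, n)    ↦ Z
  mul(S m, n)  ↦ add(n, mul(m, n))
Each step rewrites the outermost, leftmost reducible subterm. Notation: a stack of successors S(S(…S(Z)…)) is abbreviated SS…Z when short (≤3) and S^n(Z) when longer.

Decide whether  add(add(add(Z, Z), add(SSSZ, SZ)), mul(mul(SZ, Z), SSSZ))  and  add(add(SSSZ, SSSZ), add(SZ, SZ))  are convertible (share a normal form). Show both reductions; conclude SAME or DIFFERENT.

Term A:
  start: add(add(add(Z, Z), add(SSSZ, SZ)), mul(mul(SZ, Z), SSSZ))
  [1] add(add(Z, add(SSSZ, SZ)), mul(mul(SZ, Z), SSSZ))
  [2] add(add(SSSZ, SZ), mul(mul(SZ, Z), SSSZ))
  [3] add(S(add(SSZ, SZ)), mul(mul(SZ, Z), SSSZ))
  [4] S(add(add(SSZ, SZ), mul(mul(SZ, Z), SSSZ)))
  [5] S(add(S(add(SZ, SZ)), mul(mul(SZ, Z), SSSZ)))
  [6] S(S(add(add(SZ, SZ), mul(mul(SZ, Z), SSSZ))))
  [7] S(S(add(S(add(Z, SZ)), mul(mul(SZ, Z), SSSZ))))
  [8] S(S(S(add(add(Z, SZ), mul(mul(SZ, Z), SSSZ)))))
  [9] S(S(S(add(SZ, mul(mul(SZ, Z), SSSZ)))))
  [10] S(S(S(S(add(Z, mul(mul(SZ, Z), SSSZ))))))
  [11] S(S(S(S(mul(mul(SZ, Z), SSSZ)))))
  [12] S(S(S(S(mul(add(Z, mul(Z, Z)), SSSZ)))))
  [13] S(S(S(S(mul(mul(Z, Z), SSSZ)))))
  [14] S(S(S(S(mul(Z, SSSZ)))))
  [15] S^4(Z)

Term B:
  start: add(add(SSSZ, SSSZ), add(SZ, SZ))
  [1] add(S(add(SSZ, SSSZ)), add(SZ, SZ))
  [2] S(add(add(SSZ, SSSZ), add(SZ, SZ)))
  [3] S(add(S(add(SZ, SSSZ)), add(SZ, SZ)))
  [4] S(S(add(add(SZ, SSSZ), add(SZ, SZ))))
  [5] S(S(add(S(add(Z, SSSZ)), add(SZ, SZ))))
  [6] S(S(S(add(add(Z, SSSZ), add(SZ, SZ)))))
  [7] S(S(S(add(SSSZ, add(SZ, SZ)))))
  [8] S(S(S(S(add(SSZ, add(SZ, SZ))))))
  [9] S(S(S(S(S(add(SZ, add(SZ, SZ)))))))
  [10] S(S(S(S(S(S(add(Z, add(SZ, SZ))))))))
  [11] S(S(S(S(S(S(add(SZ, SZ)))))))
  [12] S(S(S(S(S(S(S(add(Z, SZ))))))))
  [13] S^8(Z)

Answer: DIFFERENT — A ⇓ S^4(Z), B ⇓ S^8(Z)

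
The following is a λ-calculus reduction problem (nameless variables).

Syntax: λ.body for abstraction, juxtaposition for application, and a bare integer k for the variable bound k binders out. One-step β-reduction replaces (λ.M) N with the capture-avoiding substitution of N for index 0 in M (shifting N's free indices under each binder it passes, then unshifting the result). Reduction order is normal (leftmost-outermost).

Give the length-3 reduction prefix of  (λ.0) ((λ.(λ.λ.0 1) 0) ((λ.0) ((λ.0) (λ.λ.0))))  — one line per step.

  start: (λ.0) ((λ.(λ.λ.0 1) 0) ((λ.0) ((λ.0) (λ.λ.0))))
  →1  (λ.(λ.λ.0 1) 0) ((λ.0) ((λ.0) (λ.λ.0)))
  →2  (λ.λ.0 1) ((λ.0) ((λ.0) (λ.λ.0)))
  →3  λ.0 ((λ.0) ((λ.0) (λ.λ.0)))

Answer: after 3 steps: λ.0 ((λ.0) ((λ.0) (λ.λ.0)))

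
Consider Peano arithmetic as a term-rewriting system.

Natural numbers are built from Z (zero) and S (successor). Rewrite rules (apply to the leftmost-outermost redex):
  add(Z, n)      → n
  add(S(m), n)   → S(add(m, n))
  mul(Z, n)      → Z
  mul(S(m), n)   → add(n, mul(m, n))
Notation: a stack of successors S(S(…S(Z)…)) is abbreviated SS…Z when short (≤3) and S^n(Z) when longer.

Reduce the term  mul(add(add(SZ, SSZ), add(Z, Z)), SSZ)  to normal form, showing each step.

Answer: normal form = S^6(Z)  (in 20 steps)

Working:
  start: mul(add(add(SZ, SSZ), add(Z, Z)), SSZ)
  →1  mul(add(S(add(Z, SSZ)), add(Z, Z)), SSZ)
  →2  mul(S(add(add(Z, SSZ), add(Z, Z))), SSZ)
  →3  add(SSZ, mul(add(add(Z, SSZ), add(Z, Z)), SSZ))
  →4  S(add(SZ, mul(add(add(Z, SSZ), add(Z, Z)), SSZ)))
  →5  S(S(add(Z, mul(add(add(Z, SSZ), add(Z, Z)), SSZ))))
  →6  S(S(mul(add(add(Z, SSZ), add(Z, Z)), SSZ)))
  →7  S(S(mul(add(SSZ, add(Z, Z)), SSZ)))
  →8  S(S(mul(S(add(SZ, add(Z, Z))), SSZ)))
  →9  S(S(add(SSZ, mul(add(SZ, add(Z, Z)), SSZ))))
  →10  S(S(S(add(SZ, mul(add(SZ, add(Z, Z)), SSZ)))))
  →11  S(S(S(S(add(Z, mul(add(SZ, add(Z, Z)), SSZ))))))
  →12  S(S(S(S(mul(add(SZ, add(Z, Z)), SSZ)))))
  →13  S(S(S(S(mul(S(add(Z, add(Z, Z))), SSZ)))))
  →14  S(S(S(S(add(SSZ, mul(add(Z, add(Z, Z)), SSZ))))))
  →15  S(S(S(S(S(add(SZ, mul(add(Z, add(Z, Z)), SSZ)))))))
  →16  S(S(S(S(S(S(add(Z, mul(add(Z, add(Z, Z)), SSZ))))))))
  →17  S(S(S(S(S(S(mul(add(Z, add(Z, Z)), SSZ)))))))
  →18  S(S(S(S(S(S(mul(add(Z, Z), SSZ)))))))
  →19  S(S(S(S(S(S(mul(Z, SSZ)))))))
  →20  S^6(Z)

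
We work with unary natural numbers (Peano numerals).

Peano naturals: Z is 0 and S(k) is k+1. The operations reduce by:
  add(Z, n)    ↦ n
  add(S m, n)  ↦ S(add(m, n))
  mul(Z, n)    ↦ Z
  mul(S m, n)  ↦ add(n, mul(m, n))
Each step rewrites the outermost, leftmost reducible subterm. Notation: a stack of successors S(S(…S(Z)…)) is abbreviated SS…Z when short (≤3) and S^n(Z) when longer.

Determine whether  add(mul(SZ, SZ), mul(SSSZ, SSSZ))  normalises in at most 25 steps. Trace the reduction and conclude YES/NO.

Answer: YES — reaches normal form S^10(Z) in 22 ≤ 25 steps

Derivation:
  start: add(mul(SZ, SZ), mul(SSSZ, SSSZ))
  →1  add(add(SZ, mul(Z, SZ)), mul(SSSZ, SSSZ))
  →2  add(S(add(Z, mul(Z, SZ))), mul(SSSZ, SSSZ))
  →3  S(add(add(Z, mul(Z, SZ)), mul(SSSZ, SSSZ)))
  →4  S(add(mul(Z, SZ), mul(SSSZ, SSSZ)))
  →5  S(add(Z, mul(SSSZ, SSSZ)))
  →6  S(mul(SSSZ, SSSZ))
  →7  S(add(SSSZ, mul(SSZ, SSSZ)))
  →8  S(S(add(SSZ, mul(SSZ, SSSZ))))
  →9  S(S(S(add(SZ, mul(SSZ, SSSZ)))))
  →10  S(S(S(S(add(Z, mul(SSZ, SSSZ))))))
  →11  S(S(S(S(mul(SSZ, SSSZ)))))
  →12  S(S(S(S(add(SSSZ, mul(SZ, SSSZ))))))
  →13  S(S(S(S(S(add(SSZ, mul(SZ, SSSZ)))))))
  →14  S(S(S(S(S(S(add(SZ, mul(SZ, SSSZ))))))))
  →15  S(S(S(S(S(S(S(add(Z, mul(SZ, SSSZ)))))))))
  →16  S(S(S(S(S(S(S(mul(SZ, SSSZ))))))))
  →17  S(S(S(S(S(S(S(add(SSSZ, mul(Z, SSSZ)))))))))
  →18  S(S(S(S(S(S(S(S(add(SSZ, mul(Z, SSSZ))))))))))
  →19  S(S(S(S(S(S(S(S(S(add(SZ, mul(Z, SSSZ)))))))))))
  →20  S(S(S(S(S(S(S(S(S(S(add(Z, mul(Z, SSSZ))))))))))))
  →21  S(S(S(S(S(S(S(S(S(S(mul(Z, SSSZ)))))))))))
  →22  S^10(Z)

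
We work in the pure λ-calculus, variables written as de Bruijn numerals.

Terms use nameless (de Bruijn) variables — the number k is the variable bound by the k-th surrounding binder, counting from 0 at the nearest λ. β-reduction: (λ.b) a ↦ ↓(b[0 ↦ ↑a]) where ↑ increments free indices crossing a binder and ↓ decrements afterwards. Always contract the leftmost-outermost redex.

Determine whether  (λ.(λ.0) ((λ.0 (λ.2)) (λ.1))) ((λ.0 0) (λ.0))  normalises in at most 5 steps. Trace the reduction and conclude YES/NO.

Answer: NO — after 5 steps the term is (λ.0) (λ.0), not yet normal

Derivation:
  start: (λ.(λ.0) ((λ.0 (λ.2)) (λ.1))) ((λ.0 0) (λ.0))
  [1] (λ.0) ((λ.0 (λ.(λ.0 0) (λ.0))) (λ.(λ.0 0) (λ.0)))
  [2] (λ.0 (λ.(λ.0 0) (λ.0))) (λ.(λ.0 0) (λ.0))
  [3] (λ.(λ.0 0) (λ.0)) (λ.(λ.0 0) (λ.0))
  [4] (λ.0 0) (λ.0)
  [5] (λ.0) (λ.0)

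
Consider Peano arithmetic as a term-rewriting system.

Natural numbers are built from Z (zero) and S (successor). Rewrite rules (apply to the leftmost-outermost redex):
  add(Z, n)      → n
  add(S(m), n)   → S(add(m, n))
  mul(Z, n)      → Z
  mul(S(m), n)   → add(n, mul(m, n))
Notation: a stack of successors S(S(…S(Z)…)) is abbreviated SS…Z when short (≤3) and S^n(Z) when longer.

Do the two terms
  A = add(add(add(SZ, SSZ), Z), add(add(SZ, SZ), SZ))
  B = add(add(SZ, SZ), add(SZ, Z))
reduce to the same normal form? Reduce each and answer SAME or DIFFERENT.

Answer: DIFFERENT — A ⇓ S^6(Z), B ⇓ SSSZ

Reduction:
Term A:
  start: add(add(add(SZ, SSZ), Z), add(add(SZ, SZ), SZ))
  →1  add(add(S(add(Z, SSZ)), Z), add(add(SZ, SZ), SZ))
  →2  add(S(add(add(Z, SSZ), Z)), add(add(SZ, SZ), SZ))
  →3  S(add(add(add(Z, SSZ), Z), add(add(SZ, SZ), SZ)))
  →4  S(add(add(SSZ, Z), add(add(SZ, SZ), SZ)))
  →5  S(add(S(add(SZ, Z)), add(add(SZ, SZ), SZ)))
  →6  S(S(add(add(SZ, Z), add(add(SZ, SZ), SZ))))
  →7  S(S(add(S(add(Z, Z)), add(add(SZ, SZ), SZ))))
  →8  S(S(S(add(add(Z, Z), add(add(SZ, SZ), SZ)))))
  →9  S(S(S(add(Z, add(add(SZ, SZ), SZ)))))
  →10  S(S(S(add(add(SZ, SZ), SZ))))
  →11  S(S(S(add(S(add(Z, SZ)), SZ))))
  →12  S(S(S(S(add(add(Z, SZ), SZ)))))
  →13  S(S(S(S(add(SZ, SZ)))))
  →14  S(S(S(S(S(add(Z, SZ))))))
  →15  S^6(Z)

Term B:
  start: add(add(SZ, SZ), add(SZ, Z))
  →1  add(S(add(Z, SZ)), add(SZ, Z))
  →2  S(add(add(Z, SZ), add(SZ, Z)))
  →3  S(add(SZ, add(SZ, Z)))
  →4  S(S(add(Z, add(SZ, Z))))
  →5  S(S(add(SZ, Z)))
  →6  S(S(S(add(Z, Z))))
  →7  SSSZ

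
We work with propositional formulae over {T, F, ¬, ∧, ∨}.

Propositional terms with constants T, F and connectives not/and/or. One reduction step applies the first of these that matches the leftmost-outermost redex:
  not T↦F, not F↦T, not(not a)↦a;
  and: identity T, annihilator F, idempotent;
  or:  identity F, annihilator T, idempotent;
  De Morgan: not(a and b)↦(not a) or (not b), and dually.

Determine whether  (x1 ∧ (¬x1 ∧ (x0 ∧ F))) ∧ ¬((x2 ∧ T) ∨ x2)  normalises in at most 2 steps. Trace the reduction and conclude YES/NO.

  start: (x1 ∧ (¬x1 ∧ (x0 ∧ F))) ∧ ¬((x2 ∧ T) ∨ x2)
  →1  (x1 ∧ (¬x1 ∧ F)) ∧ ¬((x2 ∧ T) ∨ x2)
  →2  (x1 ∧ F) ∧ ¬((x2 ∧ T) ∨ x2)

Answer: NO — after 2 steps the term is (x1 ∧ F) ∧ ¬((x2 ∧ T) ∨ x2), not yet normal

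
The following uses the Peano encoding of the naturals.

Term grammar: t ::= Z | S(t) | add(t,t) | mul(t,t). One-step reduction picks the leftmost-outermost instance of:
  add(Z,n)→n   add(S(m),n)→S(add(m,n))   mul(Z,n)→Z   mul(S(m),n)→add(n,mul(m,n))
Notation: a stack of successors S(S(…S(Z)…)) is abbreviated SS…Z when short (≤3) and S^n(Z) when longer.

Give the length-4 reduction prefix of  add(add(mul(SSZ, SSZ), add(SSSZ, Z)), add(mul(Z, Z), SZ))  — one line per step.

  start: add(add(mul(SSZ, SSZ), add(SSSZ, Z)), add(mul(Z, Z), SZ))
  step 1: add(add(add(SSZ, mul(SZ, SSZ)), add(SSSZ, Z)), add(mul(Z, Z), SZ))
  step 2: add(add(S(add(SZ, mul(SZ, SSZ))), add(SSSZ, Z)), add(mul(Z, Z), SZ))
  step 3: add(S(add(add(SZ, mul(SZ, SSZ)), add(SSSZ, Z))), add(mul(Z, Z), SZ))
  step 4: S(add(add(add(SZ, mul(SZ, SSZ)), add(SSSZ, Z)), add(mul(Z, Z), SZ)))

Answer: after 4 steps: S(add(add(add(SZ, mul(SZ, SSZ)), add(SSSZ, Z)), add(mul(Z, Z), SZ)))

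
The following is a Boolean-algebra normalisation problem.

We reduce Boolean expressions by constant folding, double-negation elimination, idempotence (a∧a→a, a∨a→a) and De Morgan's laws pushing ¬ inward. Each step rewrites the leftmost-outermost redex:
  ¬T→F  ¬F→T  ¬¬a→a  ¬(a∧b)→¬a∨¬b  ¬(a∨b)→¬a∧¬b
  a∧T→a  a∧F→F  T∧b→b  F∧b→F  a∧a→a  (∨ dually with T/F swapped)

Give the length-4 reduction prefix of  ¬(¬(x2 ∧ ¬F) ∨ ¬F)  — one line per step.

Answer: after 4 steps: x2 ∧ ¬¬F

Working:
  start: ¬(¬(x2 ∧ ¬F) ∨ ¬F)
  →1  ¬¬(x2 ∧ ¬F) ∧ ¬¬F
  →2  (x2 ∧ ¬F) ∧ ¬¬F
  →3  (x2 ∧ T) ∧ ¬¬F
  →4  x2 ∧ ¬¬F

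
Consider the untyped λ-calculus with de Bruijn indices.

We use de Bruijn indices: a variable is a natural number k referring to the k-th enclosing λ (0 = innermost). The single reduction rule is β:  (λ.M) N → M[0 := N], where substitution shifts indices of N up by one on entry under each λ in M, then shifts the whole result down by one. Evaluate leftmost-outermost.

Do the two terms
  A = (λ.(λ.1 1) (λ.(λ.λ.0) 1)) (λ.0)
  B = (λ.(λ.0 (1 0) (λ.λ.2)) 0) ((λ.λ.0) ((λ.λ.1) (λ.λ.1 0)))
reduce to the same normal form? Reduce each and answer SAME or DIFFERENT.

Answer: DIFFERENT — A ⇓ λ.0, B ⇓ λ.λ.λ.0

Reduction:
Term A:
  start: (λ.(λ.1 1) (λ.(λ.λ.0) 1)) (λ.0)
  step 1: (λ.(λ.0) (λ.0)) (λ.(λ.λ.0) (λ.0))
  step 2: (λ.0) (λ.0)
  step 3: λ.0

Term B:
  start: (λ.(λ.0 (1 0) (λ.λ.2)) 0) ((λ.λ.0) ((λ.λ.1) (λ.λ.1 0)))
  step 1: (λ.0 ((λ.λ.0) ((λ.λ.1) (λ.λ.1 0)) 0) (λ.λ.2)) ((λ.λ.0) ((λ.λ.1) (λ.λ.1 0)))
  step 2: (λ.λ.0) ((λ.λ.1) (λ.λ.1 0)) ((λ.λ.0) ((λ.λ.1) (λ.λ.1 0)) ((λ.λ.0) ((λ.λ.1) (λ.λ.1 0)))) (λ.λ.(λ.λ.0) ((λ.λ.1) (λ.λ.1 0)))
  step 3: (λ.0) ((λ.λ.0) ((λ.λ.1) (λ.λ.1 0)) ((λ.λ.0) ((λ.λ.1) (λ.λ.1 0)))) (λ.λ.(λ.λ.0) ((λ.λ.1) (λ.λ.1 0)))
  step 4: (λ.λ.0) ((λ.λ.1) (λ.λ.1 0)) ((λ.λ.0) ((λ.λ.1) (λ.λ.1 0))) (λ.λ.(λ.λ.0) ((λ.λ.1) (λ.λ.1 0)))
  step 5: (λ.0) ((λ.λ.0) ((λ.λ.1) (λ.λ.1 0))) (λ.λ.(λ.λ.0) ((λ.λ.1) (λ.λ.1 0)))
  step 6: (λ.λ.0) ((λ.λ.1) (λ.λ.1 0)) (λ.λ.(λ.λ.0) ((λ.λ.1) (λ.λ.1 0)))
  step 7: (λ.0) (λ.λ.(λ.λ.0) ((λ.λ.1) (λ.λ.1 0)))
  step 8: λ.λ.(λ.λ.0) ((λ.λ.1) (λ.λ.1 0))
  step 9: λ.λ.λ.0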